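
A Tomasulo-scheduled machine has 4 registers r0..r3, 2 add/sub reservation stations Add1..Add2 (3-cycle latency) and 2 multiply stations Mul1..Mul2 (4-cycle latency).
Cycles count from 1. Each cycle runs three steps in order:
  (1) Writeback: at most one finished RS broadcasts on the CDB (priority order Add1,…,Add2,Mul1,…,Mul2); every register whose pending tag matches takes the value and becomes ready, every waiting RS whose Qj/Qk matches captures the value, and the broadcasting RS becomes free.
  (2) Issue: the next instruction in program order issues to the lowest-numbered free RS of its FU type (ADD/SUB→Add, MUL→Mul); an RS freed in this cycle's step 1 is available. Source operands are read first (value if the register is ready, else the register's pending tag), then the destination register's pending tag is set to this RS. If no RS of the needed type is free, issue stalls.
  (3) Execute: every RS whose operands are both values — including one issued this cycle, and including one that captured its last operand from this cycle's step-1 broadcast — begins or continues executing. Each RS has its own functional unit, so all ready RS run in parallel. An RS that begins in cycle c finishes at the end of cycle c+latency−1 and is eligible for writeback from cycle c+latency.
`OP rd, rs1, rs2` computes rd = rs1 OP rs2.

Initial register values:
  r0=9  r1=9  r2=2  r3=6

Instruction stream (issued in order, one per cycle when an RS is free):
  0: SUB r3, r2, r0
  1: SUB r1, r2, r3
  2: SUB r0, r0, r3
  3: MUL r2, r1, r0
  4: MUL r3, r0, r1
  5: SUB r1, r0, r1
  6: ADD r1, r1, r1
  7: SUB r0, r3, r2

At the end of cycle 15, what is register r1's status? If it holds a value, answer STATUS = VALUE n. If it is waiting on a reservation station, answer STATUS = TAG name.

  c1: issue SUB r3<-Add1  regs: r0:9,r1:9,r2:2,r3:Add1
  c2: issue SUB r1<-Add2  regs: r0:9,r1:Add2,r2:2,r3:Add1
  c3: stall  regs: r0:9,r1:Add2,r2:2,r3:Add1
  c4: CDB Add1=-7; issue SUB r0<-Add1  regs: r0:Add1,r1:Add2,r2:2,r3:-7
  c5: issue MUL r2<-Mul1  regs: r0:Add1,r1:Add2,r2:Mul1,r3:-7
  c6: issue MUL r3<-Mul2  regs: r0:Add1,r1:Add2,r2:Mul1,r3:Mul2
  c7: CDB Add1=16; issue SUB r1<-Add1  regs: r0:16,r1:Add1,r2:Mul1,r3:Mul2
  c8: CDB Add2=9; issue ADD r1<-Add2  regs: r0:16,r1:Add2,r2:Mul1,r3:Mul2
  c9: stall  regs: r0:16,r1:Add2,r2:Mul1,r3:Mul2
  c10: stall  regs: r0:16,r1:Add2,r2:Mul1,r3:Mul2
  c11: CDB Add1=7; issue SUB r0<-Add1  regs: r0:Add1,r1:Add2,r2:Mul1,r3:Mul2
  c12: CDB Mul1=144  regs: r0:Add1,r1:Add2,r2:144,r3:Mul2
  c13: CDB Mul2=144  regs: r0:Add1,r1:Add2,r2:144,r3:144
  c14: CDB Add2=14  regs: r0:Add1,r1:14,r2:144,r3:144
  c15: -  regs: r0:Add1,r1:14,r2:144,r3:144

STATUS = VALUE 14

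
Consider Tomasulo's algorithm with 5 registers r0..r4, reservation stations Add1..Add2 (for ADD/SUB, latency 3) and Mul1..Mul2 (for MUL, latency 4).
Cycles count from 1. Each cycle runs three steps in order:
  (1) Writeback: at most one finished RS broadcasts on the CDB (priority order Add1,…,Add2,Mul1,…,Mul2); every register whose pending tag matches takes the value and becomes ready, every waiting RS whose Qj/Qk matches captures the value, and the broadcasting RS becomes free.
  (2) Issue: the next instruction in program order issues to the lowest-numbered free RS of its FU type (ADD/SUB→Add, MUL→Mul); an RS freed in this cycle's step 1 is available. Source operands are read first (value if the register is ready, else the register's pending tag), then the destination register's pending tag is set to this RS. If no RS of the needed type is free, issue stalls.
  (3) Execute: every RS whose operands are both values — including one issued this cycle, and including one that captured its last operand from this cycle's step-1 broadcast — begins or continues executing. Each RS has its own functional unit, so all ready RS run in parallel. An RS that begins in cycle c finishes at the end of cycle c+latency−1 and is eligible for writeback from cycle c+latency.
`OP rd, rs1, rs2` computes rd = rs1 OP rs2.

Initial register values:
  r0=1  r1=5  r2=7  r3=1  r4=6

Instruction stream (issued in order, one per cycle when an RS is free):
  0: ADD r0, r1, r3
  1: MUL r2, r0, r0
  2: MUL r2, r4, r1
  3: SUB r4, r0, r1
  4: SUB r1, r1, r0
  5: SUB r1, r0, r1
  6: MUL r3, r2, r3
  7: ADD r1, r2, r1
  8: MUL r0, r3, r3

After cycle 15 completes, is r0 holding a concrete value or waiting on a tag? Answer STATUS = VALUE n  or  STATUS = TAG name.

  c1: issue ADD r0<-Add1  regs: r0:Add1,r1:5,r2:7,r3:1,r4:6
  c2: issue MUL r2<-Mul1  regs: r0:Add1,r1:5,r2:Mul1,r3:1,r4:6
  c3: issue MUL r2<-Mul2  regs: r0:Add1,r1:5,r2:Mul2,r3:1,r4:6
  c4: CDB Add1=6; issue SUB r4<-Add1  regs: r0:6,r1:5,r2:Mul2,r3:1,r4:Add1
  c5: issue SUB r1<-Add2  regs: r0:6,r1:Add2,r2:Mul2,r3:1,r4:Add1
  c6: stall  regs: r0:6,r1:Add2,r2:Mul2,r3:1,r4:Add1
  c7: CDB Add1=1; issue SUB r1<-Add1  regs: r0:6,r1:Add1,r2:Mul2,r3:1,r4:1
  c8: CDB Add2=-1; stall  regs: r0:6,r1:Add1,r2:Mul2,r3:1,r4:1
  c9: CDB Mul1=36; issue MUL r3<-Mul1  regs: r0:6,r1:Add1,r2:Mul2,r3:Mul1,r4:1
  c10: CDB Mul2=30; issue ADD r1<-Add2  regs: r0:6,r1:Add2,r2:30,r3:Mul1,r4:1
  c11: CDB Add1=7; issue MUL r0<-Mul2  regs: r0:Mul2,r1:Add2,r2:30,r3:Mul1,r4:1
  c12: -  regs: r0:Mul2,r1:Add2,r2:30,r3:Mul1,r4:1
  c13: -  regs: r0:Mul2,r1:Add2,r2:30,r3:Mul1,r4:1
  c14: CDB Add2=37  regs: r0:Mul2,r1:37,r2:30,r3:Mul1,r4:1
  c15: CDB Mul1=30  regs: r0:Mul2,r1:37,r2:30,r3:30,r4:1

STATUS = TAG Mul2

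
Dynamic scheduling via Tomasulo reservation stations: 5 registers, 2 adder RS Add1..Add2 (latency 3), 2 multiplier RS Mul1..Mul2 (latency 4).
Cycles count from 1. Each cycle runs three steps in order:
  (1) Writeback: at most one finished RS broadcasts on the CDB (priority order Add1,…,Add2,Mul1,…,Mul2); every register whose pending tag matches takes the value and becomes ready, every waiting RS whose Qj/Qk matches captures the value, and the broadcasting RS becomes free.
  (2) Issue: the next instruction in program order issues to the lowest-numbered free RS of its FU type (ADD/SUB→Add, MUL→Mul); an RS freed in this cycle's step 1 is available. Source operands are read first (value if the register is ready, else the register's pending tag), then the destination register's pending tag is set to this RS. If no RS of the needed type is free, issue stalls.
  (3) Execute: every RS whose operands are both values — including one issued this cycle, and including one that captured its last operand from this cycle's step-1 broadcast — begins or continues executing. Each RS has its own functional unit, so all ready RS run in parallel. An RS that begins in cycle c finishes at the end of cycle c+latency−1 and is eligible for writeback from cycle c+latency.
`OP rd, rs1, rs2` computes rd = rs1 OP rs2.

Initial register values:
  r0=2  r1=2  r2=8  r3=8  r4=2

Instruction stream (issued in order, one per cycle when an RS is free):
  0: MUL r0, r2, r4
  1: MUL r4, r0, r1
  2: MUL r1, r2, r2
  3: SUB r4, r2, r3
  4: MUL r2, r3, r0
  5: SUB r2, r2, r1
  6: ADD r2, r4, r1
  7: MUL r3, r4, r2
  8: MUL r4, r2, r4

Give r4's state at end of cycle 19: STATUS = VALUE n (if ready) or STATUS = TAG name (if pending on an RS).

c1: issue MUL r0<-Mul1 | r0:Mul1,r1:2,r2:8,r3:8,r4:2
c2: issue MUL r4<-Mul2 | r0:Mul1,r1:2,r2:8,r3:8,r4:Mul2
c3: stall | r0:Mul1,r1:2,r2:8,r3:8,r4:Mul2
c4: stall | r0:Mul1,r1:2,r2:8,r3:8,r4:Mul2
c5: CDB Mul1=16; issue MUL r1<-Mul1 | r0:16,r1:Mul1,r2:8,r3:8,r4:Mul2
c6: issue SUB r4<-Add1 | r0:16,r1:Mul1,r2:8,r3:8,r4:Add1
c7: stall | r0:16,r1:Mul1,r2:8,r3:8,r4:Add1
c8: stall | r0:16,r1:Mul1,r2:8,r3:8,r4:Add1
c9: CDB Add1=0; stall | r0:16,r1:Mul1,r2:8,r3:8,r4:0
c10: CDB Mul1=64; issue MUL r2<-Mul1 | r0:16,r1:64,r2:Mul1,r3:8,r4:0
c11: CDB Mul2=32; issue SUB r2<-Add1 | r0:16,r1:64,r2:Add1,r3:8,r4:0
c12: issue ADD r2<-Add2 | r0:16,r1:64,r2:Add2,r3:8,r4:0
c13: issue MUL r3<-Mul2 | r0:16,r1:64,r2:Add2,r3:Mul2,r4:0
c14: CDB Mul1=128; issue MUL r4<-Mul1 | r0:16,r1:64,r2:Add2,r3:Mul2,r4:Mul1
c15: CDB Add2=64 | r0:16,r1:64,r2:64,r3:Mul2,r4:Mul1
c16: - | r0:16,r1:64,r2:64,r3:Mul2,r4:Mul1
c17: CDB Add1=64 | r0:16,r1:64,r2:64,r3:Mul2,r4:Mul1
c18: - | r0:16,r1:64,r2:64,r3:Mul2,r4:Mul1
c19: CDB Mul1=0 | r0:16,r1:64,r2:64,r3:Mul2,r4:0

STATUS = VALUE 0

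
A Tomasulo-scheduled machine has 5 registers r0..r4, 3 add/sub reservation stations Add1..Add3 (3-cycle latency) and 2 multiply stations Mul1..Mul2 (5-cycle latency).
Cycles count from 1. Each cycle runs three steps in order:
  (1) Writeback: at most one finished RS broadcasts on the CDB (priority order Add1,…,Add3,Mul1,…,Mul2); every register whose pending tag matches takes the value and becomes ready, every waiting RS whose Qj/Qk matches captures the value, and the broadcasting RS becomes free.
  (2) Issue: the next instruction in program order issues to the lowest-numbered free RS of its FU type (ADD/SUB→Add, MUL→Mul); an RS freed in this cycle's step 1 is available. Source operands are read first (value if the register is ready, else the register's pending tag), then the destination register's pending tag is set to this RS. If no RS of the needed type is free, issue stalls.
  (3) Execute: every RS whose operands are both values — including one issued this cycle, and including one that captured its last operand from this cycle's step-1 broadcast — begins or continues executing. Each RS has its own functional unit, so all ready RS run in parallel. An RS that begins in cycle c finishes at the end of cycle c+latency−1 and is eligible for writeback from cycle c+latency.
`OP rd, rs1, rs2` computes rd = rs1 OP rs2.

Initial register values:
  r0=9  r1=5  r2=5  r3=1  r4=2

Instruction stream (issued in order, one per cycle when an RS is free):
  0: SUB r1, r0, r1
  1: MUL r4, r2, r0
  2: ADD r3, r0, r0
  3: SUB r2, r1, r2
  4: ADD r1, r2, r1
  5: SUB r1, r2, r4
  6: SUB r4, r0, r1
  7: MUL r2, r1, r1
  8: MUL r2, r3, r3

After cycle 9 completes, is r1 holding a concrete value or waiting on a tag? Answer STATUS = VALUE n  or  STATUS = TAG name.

STATUS = TAG Add2

cycle 1: issue SUB r1<-Add1 // r0:9,r1:Add1,r2:5,r3:1,r4:2
cycle 2: issue MUL r4<-Mul1 // r0:9,r1:Add1,r2:5,r3:1,r4:Mul1
cycle 3: issue ADD r3<-Add2 // r0:9,r1:Add1,r2:5,r3:Add2,r4:Mul1
cycle 4: CDB Add1=4; issue SUB r2<-Add1 // r0:9,r1:4,r2:Add1,r3:Add2,r4:Mul1
cycle 5: issue ADD r1<-Add3 // r0:9,r1:Add3,r2:Add1,r3:Add2,r4:Mul1
cycle 6: CDB Add2=18; issue SUB r1<-Add2 // r0:9,r1:Add2,r2:Add1,r3:18,r4:Mul1
cycle 7: CDB Add1=-1; issue SUB r4<-Add1 // r0:9,r1:Add2,r2:-1,r3:18,r4:Add1
cycle 8: CDB Mul1=45; issue MUL r2<-Mul1 // r0:9,r1:Add2,r2:Mul1,r3:18,r4:Add1
cycle 9: issue MUL r2<-Mul2 // r0:9,r1:Add2,r2:Mul2,r3:18,r4:Add1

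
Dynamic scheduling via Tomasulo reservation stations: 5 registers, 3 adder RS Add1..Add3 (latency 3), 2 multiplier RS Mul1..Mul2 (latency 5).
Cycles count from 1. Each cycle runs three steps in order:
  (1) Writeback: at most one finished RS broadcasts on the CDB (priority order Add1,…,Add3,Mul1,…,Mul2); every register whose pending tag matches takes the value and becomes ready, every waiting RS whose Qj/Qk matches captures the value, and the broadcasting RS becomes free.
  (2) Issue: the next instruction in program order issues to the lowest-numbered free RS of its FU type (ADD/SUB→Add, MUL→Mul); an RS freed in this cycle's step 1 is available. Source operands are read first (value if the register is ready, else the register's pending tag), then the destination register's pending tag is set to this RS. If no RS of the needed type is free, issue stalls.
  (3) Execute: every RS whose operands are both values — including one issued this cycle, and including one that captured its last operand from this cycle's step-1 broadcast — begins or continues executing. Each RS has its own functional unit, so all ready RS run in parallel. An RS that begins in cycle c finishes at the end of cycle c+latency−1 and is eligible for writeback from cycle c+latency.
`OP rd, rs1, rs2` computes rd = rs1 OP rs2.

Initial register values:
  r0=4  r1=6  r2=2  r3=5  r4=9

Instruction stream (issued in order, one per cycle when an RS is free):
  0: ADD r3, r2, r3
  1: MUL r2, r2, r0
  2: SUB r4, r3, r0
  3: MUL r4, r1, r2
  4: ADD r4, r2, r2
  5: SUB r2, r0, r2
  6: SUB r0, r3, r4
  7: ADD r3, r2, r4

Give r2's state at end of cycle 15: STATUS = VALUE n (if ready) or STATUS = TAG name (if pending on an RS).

cycle 1: issue ADD r3<-Add1 // r0:4,r1:6,r2:2,r3:Add1,r4:9
cycle 2: issue MUL r2<-Mul1 // r0:4,r1:6,r2:Mul1,r3:Add1,r4:9
cycle 3: issue SUB r4<-Add2 // r0:4,r1:6,r2:Mul1,r3:Add1,r4:Add2
cycle 4: CDB Add1=7; issue MUL r4<-Mul2 // r0:4,r1:6,r2:Mul1,r3:7,r4:Mul2
cycle 5: issue ADD r4<-Add1 // r0:4,r1:6,r2:Mul1,r3:7,r4:Add1
cycle 6: issue SUB r2<-Add3 // r0:4,r1:6,r2:Add3,r3:7,r4:Add1
cycle 7: CDB Add2=3; issue SUB r0<-Add2 // r0:Add2,r1:6,r2:Add3,r3:7,r4:Add1
cycle 8: CDB Mul1=8; stall // r0:Add2,r1:6,r2:Add3,r3:7,r4:Add1
cycle 9: stall // r0:Add2,r1:6,r2:Add3,r3:7,r4:Add1
cycle 10: stall // r0:Add2,r1:6,r2:Add3,r3:7,r4:Add1
cycle 11: CDB Add1=16; issue ADD r3<-Add1 // r0:Add2,r1:6,r2:Add3,r3:Add1,r4:16
cycle 12: CDB Add3=-4 // r0:Add2,r1:6,r2:-4,r3:Add1,r4:16
cycle 13: CDB Mul2=48 // r0:Add2,r1:6,r2:-4,r3:Add1,r4:16
cycle 14: CDB Add2=-9 // r0:-9,r1:6,r2:-4,r3:Add1,r4:16
cycle 15: CDB Add1=12 // r0:-9,r1:6,r2:-4,r3:12,r4:16

STATUS = VALUE -4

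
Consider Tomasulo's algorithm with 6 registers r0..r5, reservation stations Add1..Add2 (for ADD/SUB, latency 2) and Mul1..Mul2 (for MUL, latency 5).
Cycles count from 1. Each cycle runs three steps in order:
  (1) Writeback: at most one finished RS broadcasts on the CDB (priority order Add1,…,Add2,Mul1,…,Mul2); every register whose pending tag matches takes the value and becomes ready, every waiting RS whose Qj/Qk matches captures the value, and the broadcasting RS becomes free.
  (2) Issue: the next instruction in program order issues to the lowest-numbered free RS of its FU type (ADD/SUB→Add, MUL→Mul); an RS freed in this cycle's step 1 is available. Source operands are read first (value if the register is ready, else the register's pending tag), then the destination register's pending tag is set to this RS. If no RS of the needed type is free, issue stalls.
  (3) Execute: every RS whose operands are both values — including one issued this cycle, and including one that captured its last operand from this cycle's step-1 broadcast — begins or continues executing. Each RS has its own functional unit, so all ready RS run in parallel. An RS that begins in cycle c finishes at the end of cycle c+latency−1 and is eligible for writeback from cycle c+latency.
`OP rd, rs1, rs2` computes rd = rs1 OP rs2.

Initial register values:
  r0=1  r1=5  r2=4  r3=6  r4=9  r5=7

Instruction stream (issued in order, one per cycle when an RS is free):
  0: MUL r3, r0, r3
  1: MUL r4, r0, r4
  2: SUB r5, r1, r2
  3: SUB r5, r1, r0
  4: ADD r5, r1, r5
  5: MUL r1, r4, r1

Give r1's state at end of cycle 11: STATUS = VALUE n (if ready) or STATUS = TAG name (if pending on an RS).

cycle 1: issue MUL r3<-Mul1 // r0:1,r1:5,r2:4,r3:Mul1,r4:9,r5:7
cycle 2: issue MUL r4<-Mul2 // r0:1,r1:5,r2:4,r3:Mul1,r4:Mul2,r5:7
cycle 3: issue SUB r5<-Add1 // r0:1,r1:5,r2:4,r3:Mul1,r4:Mul2,r5:Add1
cycle 4: issue SUB r5<-Add2 // r0:1,r1:5,r2:4,r3:Mul1,r4:Mul2,r5:Add2
cycle 5: CDB Add1=1; issue ADD r5<-Add1 // r0:1,r1:5,r2:4,r3:Mul1,r4:Mul2,r5:Add1
cycle 6: CDB Add2=4; stall // r0:1,r1:5,r2:4,r3:Mul1,r4:Mul2,r5:Add1
cycle 7: CDB Mul1=6; issue MUL r1<-Mul1 // r0:1,r1:Mul1,r2:4,r3:6,r4:Mul2,r5:Add1
cycle 8: CDB Add1=9 // r0:1,r1:Mul1,r2:4,r3:6,r4:Mul2,r5:9
cycle 9: CDB Mul2=9 // r0:1,r1:Mul1,r2:4,r3:6,r4:9,r5:9
cycle 10: - // r0:1,r1:Mul1,r2:4,r3:6,r4:9,r5:9
cycle 11: - // r0:1,r1:Mul1,r2:4,r3:6,r4:9,r5:9

STATUS = TAG Mul1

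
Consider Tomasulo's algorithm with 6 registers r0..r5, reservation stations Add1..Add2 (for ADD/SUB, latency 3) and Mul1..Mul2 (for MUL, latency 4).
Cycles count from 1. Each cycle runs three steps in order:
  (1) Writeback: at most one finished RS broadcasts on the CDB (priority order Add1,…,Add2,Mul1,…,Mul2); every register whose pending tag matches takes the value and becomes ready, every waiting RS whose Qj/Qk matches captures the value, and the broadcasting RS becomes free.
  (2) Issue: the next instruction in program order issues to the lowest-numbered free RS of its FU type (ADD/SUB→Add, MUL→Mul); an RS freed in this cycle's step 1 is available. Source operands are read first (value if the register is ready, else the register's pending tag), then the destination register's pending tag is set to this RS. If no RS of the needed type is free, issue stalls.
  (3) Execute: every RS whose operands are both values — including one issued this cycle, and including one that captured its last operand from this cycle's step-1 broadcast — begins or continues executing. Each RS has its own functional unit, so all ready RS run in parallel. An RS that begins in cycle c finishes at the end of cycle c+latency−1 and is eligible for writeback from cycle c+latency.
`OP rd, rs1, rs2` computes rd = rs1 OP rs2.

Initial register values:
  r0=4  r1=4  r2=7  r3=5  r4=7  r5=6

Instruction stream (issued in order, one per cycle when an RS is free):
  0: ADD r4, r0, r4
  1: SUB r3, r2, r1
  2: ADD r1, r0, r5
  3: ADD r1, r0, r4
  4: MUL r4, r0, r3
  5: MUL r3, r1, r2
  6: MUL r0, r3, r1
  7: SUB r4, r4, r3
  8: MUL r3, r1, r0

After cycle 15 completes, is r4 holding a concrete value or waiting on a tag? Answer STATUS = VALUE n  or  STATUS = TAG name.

c1: issue ADD r4<-Add1 | r0:4,r1:4,r2:7,r3:5,r4:Add1,r5:6
c2: issue SUB r3<-Add2 | r0:4,r1:4,r2:7,r3:Add2,r4:Add1,r5:6
c3: stall | r0:4,r1:4,r2:7,r3:Add2,r4:Add1,r5:6
c4: CDB Add1=11; issue ADD r1<-Add1 | r0:4,r1:Add1,r2:7,r3:Add2,r4:11,r5:6
c5: CDB Add2=3; issue ADD r1<-Add2 | r0:4,r1:Add2,r2:7,r3:3,r4:11,r5:6
c6: issue MUL r4<-Mul1 | r0:4,r1:Add2,r2:7,r3:3,r4:Mul1,r5:6
c7: CDB Add1=10; issue MUL r3<-Mul2 | r0:4,r1:Add2,r2:7,r3:Mul2,r4:Mul1,r5:6
c8: CDB Add2=15; stall | r0:4,r1:15,r2:7,r3:Mul2,r4:Mul1,r5:6
c9: stall | r0:4,r1:15,r2:7,r3:Mul2,r4:Mul1,r5:6
c10: CDB Mul1=12; issue MUL r0<-Mul1 | r0:Mul1,r1:15,r2:7,r3:Mul2,r4:12,r5:6
c11: issue SUB r4<-Add1 | r0:Mul1,r1:15,r2:7,r3:Mul2,r4:Add1,r5:6
c12: CDB Mul2=105; issue MUL r3<-Mul2 | r0:Mul1,r1:15,r2:7,r3:Mul2,r4:Add1,r5:6
c13: - | r0:Mul1,r1:15,r2:7,r3:Mul2,r4:Add1,r5:6
c14: - | r0:Mul1,r1:15,r2:7,r3:Mul2,r4:Add1,r5:6
c15: CDB Add1=-93 | r0:Mul1,r1:15,r2:7,r3:Mul2,r4:-93,r5:6

STATUS = VALUE -93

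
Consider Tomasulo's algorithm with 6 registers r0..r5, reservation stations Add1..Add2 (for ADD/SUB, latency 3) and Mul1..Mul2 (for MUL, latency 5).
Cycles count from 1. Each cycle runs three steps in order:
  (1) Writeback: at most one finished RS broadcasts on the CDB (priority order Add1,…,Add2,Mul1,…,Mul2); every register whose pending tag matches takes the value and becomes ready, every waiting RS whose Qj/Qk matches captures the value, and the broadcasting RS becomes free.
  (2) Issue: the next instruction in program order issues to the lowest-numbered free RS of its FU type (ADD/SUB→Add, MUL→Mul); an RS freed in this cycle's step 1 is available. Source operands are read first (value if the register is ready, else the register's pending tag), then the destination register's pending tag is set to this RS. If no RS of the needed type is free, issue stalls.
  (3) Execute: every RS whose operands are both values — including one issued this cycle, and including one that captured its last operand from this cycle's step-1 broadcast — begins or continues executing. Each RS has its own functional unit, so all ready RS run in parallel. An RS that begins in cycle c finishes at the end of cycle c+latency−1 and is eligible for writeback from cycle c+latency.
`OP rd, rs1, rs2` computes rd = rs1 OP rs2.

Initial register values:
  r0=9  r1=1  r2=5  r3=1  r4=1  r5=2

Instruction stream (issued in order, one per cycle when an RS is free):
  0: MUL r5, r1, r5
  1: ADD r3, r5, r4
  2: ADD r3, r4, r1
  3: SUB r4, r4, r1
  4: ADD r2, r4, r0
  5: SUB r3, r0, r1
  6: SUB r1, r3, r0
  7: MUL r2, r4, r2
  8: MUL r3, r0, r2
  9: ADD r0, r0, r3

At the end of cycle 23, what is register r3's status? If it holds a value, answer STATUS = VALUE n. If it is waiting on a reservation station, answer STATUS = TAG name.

STATUS = VALUE 0

  c1: issue MUL r5<-Mul1  regs: r0:9,r1:1,r2:5,r3:1,r4:1,r5:Mul1
  c2: issue ADD r3<-Add1  regs: r0:9,r1:1,r2:5,r3:Add1,r4:1,r5:Mul1
  c3: issue ADD r3<-Add2  regs: r0:9,r1:1,r2:5,r3:Add2,r4:1,r5:Mul1
  c4: stall  regs: r0:9,r1:1,r2:5,r3:Add2,r4:1,r5:Mul1
  c5: stall  regs: r0:9,r1:1,r2:5,r3:Add2,r4:1,r5:Mul1
  c6: CDB Add2=2; issue SUB r4<-Add2  regs: r0:9,r1:1,r2:5,r3:2,r4:Add2,r5:Mul1
  c7: CDB Mul1=2; stall  regs: r0:9,r1:1,r2:5,r3:2,r4:Add2,r5:2
  c8: stall  regs: r0:9,r1:1,r2:5,r3:2,r4:Add2,r5:2
  c9: CDB Add2=0; issue ADD r2<-Add2  regs: r0:9,r1:1,r2:Add2,r3:2,r4:0,r5:2
  c10: CDB Add1=3; issue SUB r3<-Add1  regs: r0:9,r1:1,r2:Add2,r3:Add1,r4:0,r5:2
  c11: stall  regs: r0:9,r1:1,r2:Add2,r3:Add1,r4:0,r5:2
  c12: CDB Add2=9; issue SUB r1<-Add2  regs: r0:9,r1:Add2,r2:9,r3:Add1,r4:0,r5:2
  c13: CDB Add1=8; issue MUL r2<-Mul1  regs: r0:9,r1:Add2,r2:Mul1,r3:8,r4:0,r5:2
  c14: issue MUL r3<-Mul2  regs: r0:9,r1:Add2,r2:Mul1,r3:Mul2,r4:0,r5:2
  c15: issue ADD r0<-Add1  regs: r0:Add1,r1:Add2,r2:Mul1,r3:Mul2,r4:0,r5:2
  c16: CDB Add2=-1  regs: r0:Add1,r1:-1,r2:Mul1,r3:Mul2,r4:0,r5:2
  c17: -  regs: r0:Add1,r1:-1,r2:Mul1,r3:Mul2,r4:0,r5:2
  c18: CDB Mul1=0  regs: r0:Add1,r1:-1,r2:0,r3:Mul2,r4:0,r5:2
  c19: -  regs: r0:Add1,r1:-1,r2:0,r3:Mul2,r4:0,r5:2
  c20: -  regs: r0:Add1,r1:-1,r2:0,r3:Mul2,r4:0,r5:2
  c21: -  regs: r0:Add1,r1:-1,r2:0,r3:Mul2,r4:0,r5:2
  c22: -  regs: r0:Add1,r1:-1,r2:0,r3:Mul2,r4:0,r5:2
  c23: CDB Mul2=0  regs: r0:Add1,r1:-1,r2:0,r3:0,r4:0,r5:2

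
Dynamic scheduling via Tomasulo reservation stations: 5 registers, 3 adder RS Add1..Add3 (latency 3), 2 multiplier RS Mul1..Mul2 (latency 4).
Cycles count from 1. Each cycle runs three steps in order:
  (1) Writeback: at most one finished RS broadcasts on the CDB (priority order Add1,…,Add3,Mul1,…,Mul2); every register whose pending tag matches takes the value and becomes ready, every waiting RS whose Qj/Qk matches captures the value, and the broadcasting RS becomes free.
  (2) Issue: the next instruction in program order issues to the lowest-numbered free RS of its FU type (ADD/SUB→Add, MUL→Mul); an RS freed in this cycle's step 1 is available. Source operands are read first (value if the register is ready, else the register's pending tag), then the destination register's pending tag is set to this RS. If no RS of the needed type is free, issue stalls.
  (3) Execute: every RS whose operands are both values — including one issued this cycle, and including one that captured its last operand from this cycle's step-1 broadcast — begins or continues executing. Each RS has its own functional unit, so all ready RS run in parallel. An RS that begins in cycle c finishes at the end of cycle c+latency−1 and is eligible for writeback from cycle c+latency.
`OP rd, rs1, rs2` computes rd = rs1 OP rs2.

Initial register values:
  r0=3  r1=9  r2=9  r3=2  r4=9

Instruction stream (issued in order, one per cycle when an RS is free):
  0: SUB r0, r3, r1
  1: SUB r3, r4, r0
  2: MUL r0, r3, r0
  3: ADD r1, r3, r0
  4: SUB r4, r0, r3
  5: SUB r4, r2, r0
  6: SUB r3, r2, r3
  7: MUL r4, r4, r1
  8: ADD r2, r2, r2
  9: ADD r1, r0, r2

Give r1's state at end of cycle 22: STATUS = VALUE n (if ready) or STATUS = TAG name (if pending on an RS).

c1: issue SUB r0<-Add1 | r0:Add1,r1:9,r2:9,r3:2,r4:9
c2: issue SUB r3<-Add2 | r0:Add1,r1:9,r2:9,r3:Add2,r4:9
c3: issue MUL r0<-Mul1 | r0:Mul1,r1:9,r2:9,r3:Add2,r4:9
c4: CDB Add1=-7; issue ADD r1<-Add1 | r0:Mul1,r1:Add1,r2:9,r3:Add2,r4:9
c5: issue SUB r4<-Add3 | r0:Mul1,r1:Add1,r2:9,r3:Add2,r4:Add3
c6: stall | r0:Mul1,r1:Add1,r2:9,r3:Add2,r4:Add3
c7: CDB Add2=16; issue SUB r4<-Add2 | r0:Mul1,r1:Add1,r2:9,r3:16,r4:Add2
c8: stall | r0:Mul1,r1:Add1,r2:9,r3:16,r4:Add2
c9: stall | r0:Mul1,r1:Add1,r2:9,r3:16,r4:Add2
c10: stall | r0:Mul1,r1:Add1,r2:9,r3:16,r4:Add2
c11: CDB Mul1=-112; stall | r0:-112,r1:Add1,r2:9,r3:16,r4:Add2
c12: stall | r0:-112,r1:Add1,r2:9,r3:16,r4:Add2
c13: stall | r0:-112,r1:Add1,r2:9,r3:16,r4:Add2
c14: CDB Add1=-96; issue SUB r3<-Add1 | r0:-112,r1:-96,r2:9,r3:Add1,r4:Add2
c15: CDB Add2=121; issue MUL r4<-Mul1 | r0:-112,r1:-96,r2:9,r3:Add1,r4:Mul1
c16: CDB Add3=-128; issue ADD r2<-Add2 | r0:-112,r1:-96,r2:Add2,r3:Add1,r4:Mul1
c17: CDB Add1=-7; issue ADD r1<-Add1 | r0:-112,r1:Add1,r2:Add2,r3:-7,r4:Mul1
c18: - | r0:-112,r1:Add1,r2:Add2,r3:-7,r4:Mul1
c19: CDB Add2=18 | r0:-112,r1:Add1,r2:18,r3:-7,r4:Mul1
c20: CDB Mul1=-11616 | r0:-112,r1:Add1,r2:18,r3:-7,r4:-11616
c21: - | r0:-112,r1:Add1,r2:18,r3:-7,r4:-11616
c22: CDB Add1=-94 | r0:-112,r1:-94,r2:18,r3:-7,r4:-11616

STATUS = VALUE -94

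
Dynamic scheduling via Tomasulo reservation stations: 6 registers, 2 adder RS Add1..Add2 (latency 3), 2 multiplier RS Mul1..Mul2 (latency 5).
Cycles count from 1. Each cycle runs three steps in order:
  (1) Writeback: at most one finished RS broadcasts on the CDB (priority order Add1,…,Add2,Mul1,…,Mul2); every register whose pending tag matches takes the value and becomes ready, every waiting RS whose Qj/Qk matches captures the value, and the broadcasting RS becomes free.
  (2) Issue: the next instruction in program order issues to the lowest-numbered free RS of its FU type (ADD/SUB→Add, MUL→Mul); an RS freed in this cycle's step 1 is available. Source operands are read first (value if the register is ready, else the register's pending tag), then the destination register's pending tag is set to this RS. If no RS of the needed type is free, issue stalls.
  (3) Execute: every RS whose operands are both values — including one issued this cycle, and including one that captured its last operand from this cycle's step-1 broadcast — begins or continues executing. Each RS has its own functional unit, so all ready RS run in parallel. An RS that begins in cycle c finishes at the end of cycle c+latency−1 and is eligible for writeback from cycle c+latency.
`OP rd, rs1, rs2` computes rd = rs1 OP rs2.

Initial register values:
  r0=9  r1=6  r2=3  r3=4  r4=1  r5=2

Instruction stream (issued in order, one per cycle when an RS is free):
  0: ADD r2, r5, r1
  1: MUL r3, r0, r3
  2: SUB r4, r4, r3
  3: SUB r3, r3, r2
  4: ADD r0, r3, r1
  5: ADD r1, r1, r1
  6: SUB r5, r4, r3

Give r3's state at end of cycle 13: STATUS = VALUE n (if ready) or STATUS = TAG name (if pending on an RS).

  c1: issue ADD r2<-Add1  regs: r0:9,r1:6,r2:Add1,r3:4,r4:1,r5:2
  c2: issue MUL r3<-Mul1  regs: r0:9,r1:6,r2:Add1,r3:Mul1,r4:1,r5:2
  c3: issue SUB r4<-Add2  regs: r0:9,r1:6,r2:Add1,r3:Mul1,r4:Add2,r5:2
  c4: CDB Add1=8; issue SUB r3<-Add1  regs: r0:9,r1:6,r2:8,r3:Add1,r4:Add2,r5:2
  c5: stall  regs: r0:9,r1:6,r2:8,r3:Add1,r4:Add2,r5:2
  c6: stall  regs: r0:9,r1:6,r2:8,r3:Add1,r4:Add2,r5:2
  c7: CDB Mul1=36; stall  regs: r0:9,r1:6,r2:8,r3:Add1,r4:Add2,r5:2
  c8: stall  regs: r0:9,r1:6,r2:8,r3:Add1,r4:Add2,r5:2
  c9: stall  regs: r0:9,r1:6,r2:8,r3:Add1,r4:Add2,r5:2
  c10: CDB Add1=28; issue ADD r0<-Add1  regs: r0:Add1,r1:6,r2:8,r3:28,r4:Add2,r5:2
  c11: CDB Add2=-35; issue ADD r1<-Add2  regs: r0:Add1,r1:Add2,r2:8,r3:28,r4:-35,r5:2
  c12: stall  regs: r0:Add1,r1:Add2,r2:8,r3:28,r4:-35,r5:2
  c13: CDB Add1=34; issue SUB r5<-Add1  regs: r0:34,r1:Add2,r2:8,r3:28,r4:-35,r5:Add1

STATUS = VALUE 28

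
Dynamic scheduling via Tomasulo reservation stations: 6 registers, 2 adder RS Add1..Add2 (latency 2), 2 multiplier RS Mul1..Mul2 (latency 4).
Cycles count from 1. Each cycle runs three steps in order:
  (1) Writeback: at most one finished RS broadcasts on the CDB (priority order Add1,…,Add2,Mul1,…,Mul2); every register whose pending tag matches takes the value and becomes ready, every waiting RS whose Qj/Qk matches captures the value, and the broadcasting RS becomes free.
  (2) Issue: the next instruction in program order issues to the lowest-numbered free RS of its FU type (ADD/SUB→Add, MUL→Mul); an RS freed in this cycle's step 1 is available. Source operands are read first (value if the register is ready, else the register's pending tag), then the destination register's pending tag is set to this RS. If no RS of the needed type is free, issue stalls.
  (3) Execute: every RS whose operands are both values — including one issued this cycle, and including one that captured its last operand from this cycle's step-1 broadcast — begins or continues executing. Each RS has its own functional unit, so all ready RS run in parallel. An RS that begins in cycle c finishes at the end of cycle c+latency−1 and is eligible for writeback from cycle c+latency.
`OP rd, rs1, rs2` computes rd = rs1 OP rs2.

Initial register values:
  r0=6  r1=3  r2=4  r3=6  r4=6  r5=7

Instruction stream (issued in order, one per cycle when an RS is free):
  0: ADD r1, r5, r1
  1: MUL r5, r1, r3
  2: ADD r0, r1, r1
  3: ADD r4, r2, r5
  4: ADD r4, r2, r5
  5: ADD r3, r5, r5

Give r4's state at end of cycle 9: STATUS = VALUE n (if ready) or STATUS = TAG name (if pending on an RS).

c1: issue ADD r1<-Add1 | r0:6,r1:Add1,r2:4,r3:6,r4:6,r5:7
c2: issue MUL r5<-Mul1 | r0:6,r1:Add1,r2:4,r3:6,r4:6,r5:Mul1
c3: CDB Add1=10; issue ADD r0<-Add1 | r0:Add1,r1:10,r2:4,r3:6,r4:6,r5:Mul1
c4: issue ADD r4<-Add2 | r0:Add1,r1:10,r2:4,r3:6,r4:Add2,r5:Mul1
c5: CDB Add1=20; issue ADD r4<-Add1 | r0:20,r1:10,r2:4,r3:6,r4:Add1,r5:Mul1
c6: stall | r0:20,r1:10,r2:4,r3:6,r4:Add1,r5:Mul1
c7: CDB Mul1=60; stall | r0:20,r1:10,r2:4,r3:6,r4:Add1,r5:60
c8: stall | r0:20,r1:10,r2:4,r3:6,r4:Add1,r5:60
c9: CDB Add1=64; issue ADD r3<-Add1 | r0:20,r1:10,r2:4,r3:Add1,r4:64,r5:60

STATUS = VALUE 64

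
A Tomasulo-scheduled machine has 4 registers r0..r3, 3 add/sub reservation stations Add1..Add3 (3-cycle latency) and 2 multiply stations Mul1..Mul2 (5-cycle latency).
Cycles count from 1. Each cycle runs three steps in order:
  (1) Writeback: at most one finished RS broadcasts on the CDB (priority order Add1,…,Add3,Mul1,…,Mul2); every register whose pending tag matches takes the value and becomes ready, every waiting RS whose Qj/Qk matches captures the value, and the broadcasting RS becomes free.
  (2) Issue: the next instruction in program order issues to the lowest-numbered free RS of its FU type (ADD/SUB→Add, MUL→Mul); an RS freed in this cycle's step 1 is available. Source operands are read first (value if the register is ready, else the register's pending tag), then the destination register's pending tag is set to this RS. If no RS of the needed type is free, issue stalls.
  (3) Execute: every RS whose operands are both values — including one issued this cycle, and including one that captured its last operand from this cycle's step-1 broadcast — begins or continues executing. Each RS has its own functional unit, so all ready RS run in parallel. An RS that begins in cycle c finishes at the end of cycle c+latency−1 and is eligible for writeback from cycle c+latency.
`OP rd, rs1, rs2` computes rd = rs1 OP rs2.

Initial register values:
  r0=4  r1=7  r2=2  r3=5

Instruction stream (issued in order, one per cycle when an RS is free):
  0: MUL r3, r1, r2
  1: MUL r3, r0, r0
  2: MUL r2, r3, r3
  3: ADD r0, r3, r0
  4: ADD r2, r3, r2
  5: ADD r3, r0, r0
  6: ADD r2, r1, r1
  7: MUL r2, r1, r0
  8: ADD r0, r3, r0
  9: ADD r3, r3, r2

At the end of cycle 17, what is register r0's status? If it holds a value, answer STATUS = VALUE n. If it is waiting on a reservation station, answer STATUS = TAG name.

STATUS = VALUE 60

cycle 1: issue MUL r3<-Mul1 // r0:4,r1:7,r2:2,r3:Mul1
cycle 2: issue MUL r3<-Mul2 // r0:4,r1:7,r2:2,r3:Mul2
cycle 3: stall // r0:4,r1:7,r2:2,r3:Mul2
cycle 4: stall // r0:4,r1:7,r2:2,r3:Mul2
cycle 5: stall // r0:4,r1:7,r2:2,r3:Mul2
cycle 6: CDB Mul1=14; issue MUL r2<-Mul1 // r0:4,r1:7,r2:Mul1,r3:Mul2
cycle 7: CDB Mul2=16; issue ADD r0<-Add1 // r0:Add1,r1:7,r2:Mul1,r3:16
cycle 8: issue ADD r2<-Add2 // r0:Add1,r1:7,r2:Add2,r3:16
cycle 9: issue ADD r3<-Add3 // r0:Add1,r1:7,r2:Add2,r3:Add3
cycle 10: CDB Add1=20; issue ADD r2<-Add1 // r0:20,r1:7,r2:Add1,r3:Add3
cycle 11: issue MUL r2<-Mul2 // r0:20,r1:7,r2:Mul2,r3:Add3
cycle 12: CDB Mul1=256; stall // r0:20,r1:7,r2:Mul2,r3:Add3
cycle 13: CDB Add1=14; issue ADD r0<-Add1 // r0:Add1,r1:7,r2:Mul2,r3:Add3
cycle 14: CDB Add3=40; issue ADD r3<-Add3 // r0:Add1,r1:7,r2:Mul2,r3:Add3
cycle 15: CDB Add2=272 // r0:Add1,r1:7,r2:Mul2,r3:Add3
cycle 16: CDB Mul2=140 // r0:Add1,r1:7,r2:140,r3:Add3
cycle 17: CDB Add1=60 // r0:60,r1:7,r2:140,r3:Add3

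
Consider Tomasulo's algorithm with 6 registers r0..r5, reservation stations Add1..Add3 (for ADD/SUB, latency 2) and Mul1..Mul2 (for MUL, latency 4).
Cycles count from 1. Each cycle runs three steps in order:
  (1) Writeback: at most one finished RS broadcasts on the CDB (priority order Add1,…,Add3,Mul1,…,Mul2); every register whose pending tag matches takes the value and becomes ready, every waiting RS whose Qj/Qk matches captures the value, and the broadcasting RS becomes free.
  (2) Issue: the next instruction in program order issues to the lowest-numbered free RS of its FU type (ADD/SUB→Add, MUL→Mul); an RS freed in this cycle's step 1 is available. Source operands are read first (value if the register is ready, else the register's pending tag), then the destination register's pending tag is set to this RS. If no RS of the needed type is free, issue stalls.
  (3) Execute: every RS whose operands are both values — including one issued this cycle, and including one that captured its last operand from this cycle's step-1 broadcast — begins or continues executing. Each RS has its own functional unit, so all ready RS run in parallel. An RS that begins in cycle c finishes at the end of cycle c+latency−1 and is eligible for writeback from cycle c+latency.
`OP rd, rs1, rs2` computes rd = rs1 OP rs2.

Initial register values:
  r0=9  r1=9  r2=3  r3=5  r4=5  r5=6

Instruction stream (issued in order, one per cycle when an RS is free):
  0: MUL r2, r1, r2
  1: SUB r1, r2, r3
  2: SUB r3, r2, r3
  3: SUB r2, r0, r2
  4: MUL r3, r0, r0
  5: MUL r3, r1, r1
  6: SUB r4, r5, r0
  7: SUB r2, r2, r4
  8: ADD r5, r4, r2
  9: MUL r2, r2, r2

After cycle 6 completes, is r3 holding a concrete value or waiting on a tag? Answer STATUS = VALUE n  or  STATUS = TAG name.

STATUS = TAG Mul2

cycle 1: issue MUL r2<-Mul1 // r0:9,r1:9,r2:Mul1,r3:5,r4:5,r5:6
cycle 2: issue SUB r1<-Add1 // r0:9,r1:Add1,r2:Mul1,r3:5,r4:5,r5:6
cycle 3: issue SUB r3<-Add2 // r0:9,r1:Add1,r2:Mul1,r3:Add2,r4:5,r5:6
cycle 4: issue SUB r2<-Add3 // r0:9,r1:Add1,r2:Add3,r3:Add2,r4:5,r5:6
cycle 5: CDB Mul1=27; issue MUL r3<-Mul1 // r0:9,r1:Add1,r2:Add3,r3:Mul1,r4:5,r5:6
cycle 6: issue MUL r3<-Mul2 // r0:9,r1:Add1,r2:Add3,r3:Mul2,r4:5,r5:6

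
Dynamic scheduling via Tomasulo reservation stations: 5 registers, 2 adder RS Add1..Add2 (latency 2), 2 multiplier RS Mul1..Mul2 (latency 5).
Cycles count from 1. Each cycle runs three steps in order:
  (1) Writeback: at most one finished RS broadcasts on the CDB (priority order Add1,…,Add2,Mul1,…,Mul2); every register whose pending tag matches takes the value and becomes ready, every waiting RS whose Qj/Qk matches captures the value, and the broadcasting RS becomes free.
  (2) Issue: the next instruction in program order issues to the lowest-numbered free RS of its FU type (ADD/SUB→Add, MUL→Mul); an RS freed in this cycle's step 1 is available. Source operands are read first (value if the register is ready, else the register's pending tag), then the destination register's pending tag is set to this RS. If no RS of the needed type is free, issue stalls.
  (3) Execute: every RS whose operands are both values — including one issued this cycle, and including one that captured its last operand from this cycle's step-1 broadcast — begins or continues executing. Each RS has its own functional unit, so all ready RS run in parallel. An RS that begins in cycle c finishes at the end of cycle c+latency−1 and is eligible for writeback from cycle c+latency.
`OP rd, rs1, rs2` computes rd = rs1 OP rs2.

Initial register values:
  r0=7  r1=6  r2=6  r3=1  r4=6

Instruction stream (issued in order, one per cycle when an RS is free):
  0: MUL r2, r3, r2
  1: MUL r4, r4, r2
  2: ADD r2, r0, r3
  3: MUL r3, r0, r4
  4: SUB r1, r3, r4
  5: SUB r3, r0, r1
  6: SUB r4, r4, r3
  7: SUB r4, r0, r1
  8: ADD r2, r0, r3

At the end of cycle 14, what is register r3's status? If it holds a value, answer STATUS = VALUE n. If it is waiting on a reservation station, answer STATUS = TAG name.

c1: issue MUL r2<-Mul1 | r0:7,r1:6,r2:Mul1,r3:1,r4:6
c2: issue MUL r4<-Mul2 | r0:7,r1:6,r2:Mul1,r3:1,r4:Mul2
c3: issue ADD r2<-Add1 | r0:7,r1:6,r2:Add1,r3:1,r4:Mul2
c4: stall | r0:7,r1:6,r2:Add1,r3:1,r4:Mul2
c5: CDB Add1=8; stall | r0:7,r1:6,r2:8,r3:1,r4:Mul2
c6: CDB Mul1=6; issue MUL r3<-Mul1 | r0:7,r1:6,r2:8,r3:Mul1,r4:Mul2
c7: issue SUB r1<-Add1 | r0:7,r1:Add1,r2:8,r3:Mul1,r4:Mul2
c8: issue SUB r3<-Add2 | r0:7,r1:Add1,r2:8,r3:Add2,r4:Mul2
c9: stall | r0:7,r1:Add1,r2:8,r3:Add2,r4:Mul2
c10: stall | r0:7,r1:Add1,r2:8,r3:Add2,r4:Mul2
c11: CDB Mul2=36; stall | r0:7,r1:Add1,r2:8,r3:Add2,r4:36
c12: stall | r0:7,r1:Add1,r2:8,r3:Add2,r4:36
c13: stall | r0:7,r1:Add1,r2:8,r3:Add2,r4:36
c14: stall | r0:7,r1:Add1,r2:8,r3:Add2,r4:36

STATUS = TAG Add2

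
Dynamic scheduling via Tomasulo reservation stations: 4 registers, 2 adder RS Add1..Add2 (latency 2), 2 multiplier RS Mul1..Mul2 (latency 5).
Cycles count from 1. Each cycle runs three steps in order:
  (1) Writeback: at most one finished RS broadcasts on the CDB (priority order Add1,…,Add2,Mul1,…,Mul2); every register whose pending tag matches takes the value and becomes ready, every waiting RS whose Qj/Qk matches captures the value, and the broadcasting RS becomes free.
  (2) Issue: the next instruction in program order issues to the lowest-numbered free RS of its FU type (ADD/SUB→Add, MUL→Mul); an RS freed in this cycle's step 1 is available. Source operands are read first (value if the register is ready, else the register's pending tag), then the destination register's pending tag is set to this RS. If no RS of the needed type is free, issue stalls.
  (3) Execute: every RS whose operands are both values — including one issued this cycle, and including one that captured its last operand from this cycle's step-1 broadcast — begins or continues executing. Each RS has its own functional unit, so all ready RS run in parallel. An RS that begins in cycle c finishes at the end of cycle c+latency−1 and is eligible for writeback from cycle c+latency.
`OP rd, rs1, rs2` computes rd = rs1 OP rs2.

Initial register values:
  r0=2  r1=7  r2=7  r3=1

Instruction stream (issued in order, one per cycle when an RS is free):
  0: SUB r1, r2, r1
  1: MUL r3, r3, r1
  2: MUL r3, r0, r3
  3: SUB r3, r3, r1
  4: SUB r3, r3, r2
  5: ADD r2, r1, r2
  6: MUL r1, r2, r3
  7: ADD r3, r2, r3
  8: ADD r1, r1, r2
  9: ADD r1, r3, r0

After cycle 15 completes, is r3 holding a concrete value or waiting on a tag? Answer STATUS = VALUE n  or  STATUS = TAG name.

  c1: issue SUB r1<-Add1  regs: r0:2,r1:Add1,r2:7,r3:1
  c2: issue MUL r3<-Mul1  regs: r0:2,r1:Add1,r2:7,r3:Mul1
  c3: CDB Add1=0; issue MUL r3<-Mul2  regs: r0:2,r1:0,r2:7,r3:Mul2
  c4: issue SUB r3<-Add1  regs: r0:2,r1:0,r2:7,r3:Add1
  c5: issue SUB r3<-Add2  regs: r0:2,r1:0,r2:7,r3:Add2
  c6: stall  regs: r0:2,r1:0,r2:7,r3:Add2
  c7: stall  regs: r0:2,r1:0,r2:7,r3:Add2
  c8: CDB Mul1=0; stall  regs: r0:2,r1:0,r2:7,r3:Add2
  c9: stall  regs: r0:2,r1:0,r2:7,r3:Add2
  c10: stall  regs: r0:2,r1:0,r2:7,r3:Add2
  c11: stall  regs: r0:2,r1:0,r2:7,r3:Add2
  c12: stall  regs: r0:2,r1:0,r2:7,r3:Add2
  c13: CDB Mul2=0; stall  regs: r0:2,r1:0,r2:7,r3:Add2
  c14: stall  regs: r0:2,r1:0,r2:7,r3:Add2
  c15: CDB Add1=0; issue ADD r2<-Add1  regs: r0:2,r1:0,r2:Add1,r3:Add2

STATUS = TAG Add2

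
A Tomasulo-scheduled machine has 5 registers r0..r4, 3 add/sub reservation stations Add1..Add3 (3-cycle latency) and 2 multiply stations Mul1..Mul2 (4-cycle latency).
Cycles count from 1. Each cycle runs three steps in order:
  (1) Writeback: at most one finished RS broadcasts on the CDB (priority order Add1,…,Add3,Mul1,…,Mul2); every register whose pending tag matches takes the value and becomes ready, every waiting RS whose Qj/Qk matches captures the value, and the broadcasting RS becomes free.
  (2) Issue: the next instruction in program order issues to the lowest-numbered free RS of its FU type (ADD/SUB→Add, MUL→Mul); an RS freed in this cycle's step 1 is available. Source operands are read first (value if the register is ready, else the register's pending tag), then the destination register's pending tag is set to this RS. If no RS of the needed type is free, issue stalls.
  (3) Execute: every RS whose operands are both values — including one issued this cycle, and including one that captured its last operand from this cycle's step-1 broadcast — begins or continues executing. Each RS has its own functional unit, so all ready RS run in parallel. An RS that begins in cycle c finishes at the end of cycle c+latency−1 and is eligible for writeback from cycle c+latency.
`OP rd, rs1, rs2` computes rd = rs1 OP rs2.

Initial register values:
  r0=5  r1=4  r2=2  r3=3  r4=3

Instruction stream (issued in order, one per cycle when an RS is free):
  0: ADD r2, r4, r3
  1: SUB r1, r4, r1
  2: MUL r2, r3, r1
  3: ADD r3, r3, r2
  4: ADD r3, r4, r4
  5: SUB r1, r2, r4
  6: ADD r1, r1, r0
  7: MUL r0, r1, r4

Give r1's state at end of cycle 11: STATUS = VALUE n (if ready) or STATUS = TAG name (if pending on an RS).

cycle 1: issue ADD r2<-Add1 // r0:5,r1:4,r2:Add1,r3:3,r4:3
cycle 2: issue SUB r1<-Add2 // r0:5,r1:Add2,r2:Add1,r3:3,r4:3
cycle 3: issue MUL r2<-Mul1 // r0:5,r1:Add2,r2:Mul1,r3:3,r4:3
cycle 4: CDB Add1=6; issue ADD r3<-Add1 // r0:5,r1:Add2,r2:Mul1,r3:Add1,r4:3
cycle 5: CDB Add2=-1; issue ADD r3<-Add2 // r0:5,r1:-1,r2:Mul1,r3:Add2,r4:3
cycle 6: issue SUB r1<-Add3 // r0:5,r1:Add3,r2:Mul1,r3:Add2,r4:3
cycle 7: stall // r0:5,r1:Add3,r2:Mul1,r3:Add2,r4:3
cycle 8: CDB Add2=6; issue ADD r1<-Add2 // r0:5,r1:Add2,r2:Mul1,r3:6,r4:3
cycle 9: CDB Mul1=-3; issue MUL r0<-Mul1 // r0:Mul1,r1:Add2,r2:-3,r3:6,r4:3
cycle 10: - // r0:Mul1,r1:Add2,r2:-3,r3:6,r4:3
cycle 11: - // r0:Mul1,r1:Add2,r2:-3,r3:6,r4:3

STATUS = TAG Add2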